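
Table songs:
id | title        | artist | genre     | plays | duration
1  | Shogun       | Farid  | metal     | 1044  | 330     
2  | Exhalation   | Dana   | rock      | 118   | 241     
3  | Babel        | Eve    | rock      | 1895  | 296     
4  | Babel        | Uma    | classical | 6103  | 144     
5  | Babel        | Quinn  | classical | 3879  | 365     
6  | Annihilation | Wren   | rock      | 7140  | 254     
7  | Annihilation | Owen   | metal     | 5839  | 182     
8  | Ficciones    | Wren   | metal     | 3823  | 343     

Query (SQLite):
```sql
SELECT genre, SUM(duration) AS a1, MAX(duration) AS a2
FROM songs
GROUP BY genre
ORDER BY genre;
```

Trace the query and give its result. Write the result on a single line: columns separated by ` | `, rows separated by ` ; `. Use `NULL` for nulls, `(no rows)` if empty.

Group songs by genre.
Per group compute: SUM(duration), MAX(duration).
  classical: ids {4, 5} → SUM(duration)=509, MAX(duration)=365
  metal: ids {1, 7, 8} → SUM(duration)=855, MAX(duration)=343
  rock: ids {2, 3, 6} → SUM(duration)=791, MAX(duration)=296

classical | 509 | 365 ; metal | 855 | 343 ; rock | 791 | 296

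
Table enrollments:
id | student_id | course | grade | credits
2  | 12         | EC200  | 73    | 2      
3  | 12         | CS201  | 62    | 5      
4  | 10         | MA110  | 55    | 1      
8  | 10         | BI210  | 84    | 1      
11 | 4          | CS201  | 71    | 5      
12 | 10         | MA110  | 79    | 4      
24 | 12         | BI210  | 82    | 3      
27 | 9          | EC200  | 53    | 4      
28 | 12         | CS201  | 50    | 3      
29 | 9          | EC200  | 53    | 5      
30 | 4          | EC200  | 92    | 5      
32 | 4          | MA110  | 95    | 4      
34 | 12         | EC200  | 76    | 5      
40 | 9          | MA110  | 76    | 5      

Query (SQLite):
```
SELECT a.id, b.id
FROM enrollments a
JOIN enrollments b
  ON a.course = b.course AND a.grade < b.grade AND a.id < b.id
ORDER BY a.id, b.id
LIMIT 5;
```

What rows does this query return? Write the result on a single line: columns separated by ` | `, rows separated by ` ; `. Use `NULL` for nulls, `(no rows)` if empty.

Pairs (a,b) with same course, a.grade < b.grade, a.id < b.id.
course groups: BI210:{8,24} CS201:{3,11,28} EC200:{2,27,29,30,34} MA110:{4,12,32,40}
Ordered by (a.id, b.id); first 5.

2 | 30 ; 2 | 34 ; 3 | 11 ; 4 | 12 ; 4 | 32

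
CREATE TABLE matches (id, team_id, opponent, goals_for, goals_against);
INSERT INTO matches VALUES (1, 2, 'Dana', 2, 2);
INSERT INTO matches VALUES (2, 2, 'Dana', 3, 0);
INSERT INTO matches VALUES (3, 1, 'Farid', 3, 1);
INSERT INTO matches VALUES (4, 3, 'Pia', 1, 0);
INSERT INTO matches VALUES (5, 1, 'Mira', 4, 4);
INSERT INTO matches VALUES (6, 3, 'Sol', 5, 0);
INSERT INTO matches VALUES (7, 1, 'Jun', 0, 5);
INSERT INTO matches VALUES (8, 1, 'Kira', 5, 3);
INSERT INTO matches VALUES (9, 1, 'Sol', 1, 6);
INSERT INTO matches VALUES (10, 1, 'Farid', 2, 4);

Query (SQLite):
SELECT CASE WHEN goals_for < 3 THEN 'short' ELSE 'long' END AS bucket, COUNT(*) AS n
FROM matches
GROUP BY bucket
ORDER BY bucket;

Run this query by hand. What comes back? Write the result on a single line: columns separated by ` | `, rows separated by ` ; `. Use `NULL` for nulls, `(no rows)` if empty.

long | 5 ; short | 5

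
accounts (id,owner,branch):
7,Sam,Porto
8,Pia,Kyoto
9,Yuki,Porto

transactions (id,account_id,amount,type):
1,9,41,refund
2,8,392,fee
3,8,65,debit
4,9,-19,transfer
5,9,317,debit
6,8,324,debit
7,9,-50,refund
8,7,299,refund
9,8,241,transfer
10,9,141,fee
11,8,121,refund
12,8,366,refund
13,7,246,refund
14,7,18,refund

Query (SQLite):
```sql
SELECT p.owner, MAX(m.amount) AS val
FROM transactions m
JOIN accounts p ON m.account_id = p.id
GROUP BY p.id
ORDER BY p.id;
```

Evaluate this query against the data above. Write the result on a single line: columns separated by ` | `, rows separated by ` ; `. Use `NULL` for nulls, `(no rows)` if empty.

Sam | 299 ; Pia | 392 ; Yuki | 317

Join each transactions row to its accounts via account_id.
Group joined rows by accounts.id; compute MAX(m.amount) per group.
  7: ids {8, 13, 14} → MAX(m.amount)=299
  8: ids {2, 3, 6, 9, 11, 12} → MAX(m.amount)=392
  9: ids {1, 4, 5, 7, 10} → MAX(m.amount)=317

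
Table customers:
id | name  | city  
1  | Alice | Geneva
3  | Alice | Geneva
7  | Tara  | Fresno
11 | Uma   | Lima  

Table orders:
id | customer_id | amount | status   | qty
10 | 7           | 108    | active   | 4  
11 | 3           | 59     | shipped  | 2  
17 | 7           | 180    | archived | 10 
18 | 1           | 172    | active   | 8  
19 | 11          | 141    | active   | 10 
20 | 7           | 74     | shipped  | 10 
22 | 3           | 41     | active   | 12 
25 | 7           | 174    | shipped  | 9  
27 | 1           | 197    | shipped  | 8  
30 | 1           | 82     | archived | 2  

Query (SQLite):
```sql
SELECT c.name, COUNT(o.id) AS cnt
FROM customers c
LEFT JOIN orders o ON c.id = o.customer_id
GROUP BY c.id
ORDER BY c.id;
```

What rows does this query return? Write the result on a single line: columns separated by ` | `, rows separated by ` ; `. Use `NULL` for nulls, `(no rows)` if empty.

Alice | 3 ; Alice | 2 ; Tara | 4 ; Uma | 1

LEFT JOIN keeps every customers row; unmatched ones get NULL for orders columns.
Group by customers.id and compute COUNT(o.id). COUNT(col) of an all-NULL group is 0.
  1: ids {18, 27, 30} → COUNT(o.id)=3
  3: ids {11, 22} → COUNT(o.id)=2
  7: ids {10, 17, 20, 25} → COUNT(o.id)=4
  11: ids {19} → COUNT(o.id)=1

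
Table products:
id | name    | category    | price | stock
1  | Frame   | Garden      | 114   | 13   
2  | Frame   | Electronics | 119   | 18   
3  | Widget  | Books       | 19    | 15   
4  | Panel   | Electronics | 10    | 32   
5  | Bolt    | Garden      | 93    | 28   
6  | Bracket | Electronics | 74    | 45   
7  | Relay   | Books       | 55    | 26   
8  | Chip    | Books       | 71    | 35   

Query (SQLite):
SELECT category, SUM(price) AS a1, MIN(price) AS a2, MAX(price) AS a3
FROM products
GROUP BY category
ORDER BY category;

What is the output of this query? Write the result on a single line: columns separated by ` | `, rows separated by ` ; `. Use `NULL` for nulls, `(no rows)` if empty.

Books | 145 | 19 | 71 ; Electronics | 203 | 10 | 119 ; Garden | 207 | 93 | 114

Group products by category.
Per group compute: SUM(price), MIN(price), MAX(price).
  Books: ids {3, 7, 8} → SUM(price)=145, MIN(price)=19, MAX(price)=71
  Electronics: ids {2, 4, 6} → SUM(price)=203, MIN(price)=10, MAX(price)=119
  Garden: ids {1, 5} → SUM(price)=207, MIN(price)=93, MAX(price)=114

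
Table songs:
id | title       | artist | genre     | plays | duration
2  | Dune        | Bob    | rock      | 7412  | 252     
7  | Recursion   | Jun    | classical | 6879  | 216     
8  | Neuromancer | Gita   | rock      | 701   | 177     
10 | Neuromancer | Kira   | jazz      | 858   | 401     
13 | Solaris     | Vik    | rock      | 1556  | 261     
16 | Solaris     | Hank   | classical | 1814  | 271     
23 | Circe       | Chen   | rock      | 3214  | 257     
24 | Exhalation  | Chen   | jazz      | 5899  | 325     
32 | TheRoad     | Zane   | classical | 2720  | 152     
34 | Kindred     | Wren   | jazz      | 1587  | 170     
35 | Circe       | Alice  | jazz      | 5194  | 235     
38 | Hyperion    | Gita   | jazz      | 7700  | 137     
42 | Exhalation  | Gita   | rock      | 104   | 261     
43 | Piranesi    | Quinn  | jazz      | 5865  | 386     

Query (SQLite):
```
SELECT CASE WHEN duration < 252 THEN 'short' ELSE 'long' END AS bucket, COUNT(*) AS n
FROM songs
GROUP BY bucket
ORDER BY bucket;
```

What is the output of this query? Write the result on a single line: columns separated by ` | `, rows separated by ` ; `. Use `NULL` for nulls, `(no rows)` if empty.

long | 8 ; short | 6

Bucket rows by duration < 252 → 'short' else 'long'; count each bucket.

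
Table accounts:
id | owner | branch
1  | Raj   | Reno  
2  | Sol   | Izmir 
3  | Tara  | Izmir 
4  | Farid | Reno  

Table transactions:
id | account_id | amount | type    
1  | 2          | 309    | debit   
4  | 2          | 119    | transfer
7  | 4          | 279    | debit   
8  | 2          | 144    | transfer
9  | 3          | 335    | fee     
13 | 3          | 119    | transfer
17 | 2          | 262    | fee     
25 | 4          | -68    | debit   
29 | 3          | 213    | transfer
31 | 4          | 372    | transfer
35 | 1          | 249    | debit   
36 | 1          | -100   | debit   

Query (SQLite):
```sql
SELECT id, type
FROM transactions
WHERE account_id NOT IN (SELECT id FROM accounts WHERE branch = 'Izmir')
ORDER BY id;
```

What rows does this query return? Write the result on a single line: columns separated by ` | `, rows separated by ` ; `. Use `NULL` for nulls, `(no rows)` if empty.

7 | debit ; 25 | debit ; 31 | transfer ; 35 | debit ; 36 | debit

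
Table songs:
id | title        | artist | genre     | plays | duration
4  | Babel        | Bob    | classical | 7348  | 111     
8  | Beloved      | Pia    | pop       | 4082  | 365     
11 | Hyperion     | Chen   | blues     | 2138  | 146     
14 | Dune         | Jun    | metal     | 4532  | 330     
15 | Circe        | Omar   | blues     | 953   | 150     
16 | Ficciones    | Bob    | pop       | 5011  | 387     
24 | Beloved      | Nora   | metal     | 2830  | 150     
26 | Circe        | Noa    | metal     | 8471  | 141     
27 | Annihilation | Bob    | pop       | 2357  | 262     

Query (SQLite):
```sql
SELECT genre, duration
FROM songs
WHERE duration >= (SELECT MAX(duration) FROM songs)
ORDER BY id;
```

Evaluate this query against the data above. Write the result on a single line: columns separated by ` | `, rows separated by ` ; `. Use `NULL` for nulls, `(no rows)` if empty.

Scalar subquery: MAX(duration) over all songs rows = 387.
Keep rows where duration >= that value.

pop | 387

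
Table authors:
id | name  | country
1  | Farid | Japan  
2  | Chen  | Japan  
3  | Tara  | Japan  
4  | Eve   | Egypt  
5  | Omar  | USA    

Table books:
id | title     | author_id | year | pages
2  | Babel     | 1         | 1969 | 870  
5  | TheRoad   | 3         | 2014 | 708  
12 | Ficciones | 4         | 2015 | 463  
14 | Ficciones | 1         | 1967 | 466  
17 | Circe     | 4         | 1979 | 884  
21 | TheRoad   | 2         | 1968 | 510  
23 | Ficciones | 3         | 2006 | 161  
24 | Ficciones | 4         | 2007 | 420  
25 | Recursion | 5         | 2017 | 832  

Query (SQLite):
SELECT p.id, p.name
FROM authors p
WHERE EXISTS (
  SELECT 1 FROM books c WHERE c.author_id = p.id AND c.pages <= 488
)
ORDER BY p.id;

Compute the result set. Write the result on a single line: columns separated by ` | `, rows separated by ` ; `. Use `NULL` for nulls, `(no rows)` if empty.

For each authors row, check whether any books with matching author_id has pages <= 488.
Keep rows where that is true.

1 | Farid ; 3 | Tara ; 4 | Eve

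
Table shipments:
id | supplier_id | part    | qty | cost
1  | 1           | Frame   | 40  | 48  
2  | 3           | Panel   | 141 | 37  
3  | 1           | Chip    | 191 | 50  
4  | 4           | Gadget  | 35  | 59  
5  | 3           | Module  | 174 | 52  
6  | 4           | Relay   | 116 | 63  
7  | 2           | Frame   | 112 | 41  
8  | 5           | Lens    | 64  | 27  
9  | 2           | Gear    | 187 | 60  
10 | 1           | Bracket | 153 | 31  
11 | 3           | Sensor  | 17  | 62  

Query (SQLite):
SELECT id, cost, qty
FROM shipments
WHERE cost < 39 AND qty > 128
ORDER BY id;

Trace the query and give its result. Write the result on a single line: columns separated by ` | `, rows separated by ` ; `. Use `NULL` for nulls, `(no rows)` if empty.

2 | 37 | 141 ; 10 | 31 | 153

cost < 39: ids {2, 8, 10}
qty > 128: ids {2, 3, 5, 9, 10}
Combine with AND.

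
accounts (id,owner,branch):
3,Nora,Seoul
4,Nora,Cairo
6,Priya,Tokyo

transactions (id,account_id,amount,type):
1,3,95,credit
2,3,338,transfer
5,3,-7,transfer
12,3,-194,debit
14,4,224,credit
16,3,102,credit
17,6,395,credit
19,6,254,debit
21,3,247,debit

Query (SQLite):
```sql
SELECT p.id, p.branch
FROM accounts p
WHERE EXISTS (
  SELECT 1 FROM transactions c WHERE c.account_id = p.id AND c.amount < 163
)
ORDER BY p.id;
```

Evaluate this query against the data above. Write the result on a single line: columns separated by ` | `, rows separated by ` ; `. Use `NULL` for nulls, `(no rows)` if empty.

3 | Seoul

For each accounts row, check whether any transactions with matching account_id has amount < 163.
Keep rows where that is true.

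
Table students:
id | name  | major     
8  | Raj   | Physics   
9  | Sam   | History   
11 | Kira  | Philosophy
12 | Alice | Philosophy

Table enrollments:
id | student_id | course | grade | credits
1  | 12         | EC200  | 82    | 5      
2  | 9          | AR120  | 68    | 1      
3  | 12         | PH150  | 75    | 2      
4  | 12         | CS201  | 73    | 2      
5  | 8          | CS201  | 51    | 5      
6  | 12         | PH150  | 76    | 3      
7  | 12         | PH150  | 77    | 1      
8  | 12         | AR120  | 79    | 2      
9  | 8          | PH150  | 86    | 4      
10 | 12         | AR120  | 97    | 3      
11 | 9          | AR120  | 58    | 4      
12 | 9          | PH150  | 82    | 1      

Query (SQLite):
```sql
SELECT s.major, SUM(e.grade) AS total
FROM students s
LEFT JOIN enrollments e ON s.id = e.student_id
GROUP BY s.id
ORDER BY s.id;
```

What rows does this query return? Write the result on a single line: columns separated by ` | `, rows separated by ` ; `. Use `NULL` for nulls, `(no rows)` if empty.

LEFT JOIN keeps every students row; unmatched ones get NULL for enrollments columns.
Group by students.id and compute SUM(e.grade). SUM over an all-NULL group is NULL.
  8: ids {5, 9} → SUM(e.grade)=137
  9: ids {2, 11, 12} → SUM(e.grade)=208
  11: ids {—} → SUM(e.grade)=NULL
  12: ids {1, 3, 4, 6, 7, 8, 10} → SUM(e.grade)=559

Physics | 137 ; History | 208 ; Philosophy | NULL ; Philosophy | 559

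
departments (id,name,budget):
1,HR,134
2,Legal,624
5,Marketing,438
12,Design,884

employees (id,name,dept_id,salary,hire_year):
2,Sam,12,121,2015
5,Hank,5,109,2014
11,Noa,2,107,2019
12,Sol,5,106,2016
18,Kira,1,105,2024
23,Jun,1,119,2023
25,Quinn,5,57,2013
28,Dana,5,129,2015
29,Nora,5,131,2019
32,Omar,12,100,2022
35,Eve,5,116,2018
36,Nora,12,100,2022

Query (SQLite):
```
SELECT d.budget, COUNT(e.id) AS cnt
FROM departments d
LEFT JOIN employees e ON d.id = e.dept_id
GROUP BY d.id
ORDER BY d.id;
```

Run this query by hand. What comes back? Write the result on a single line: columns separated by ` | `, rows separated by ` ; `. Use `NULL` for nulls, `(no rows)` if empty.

LEFT JOIN keeps every departments row; unmatched ones get NULL for employees columns.
Group by departments.id and compute COUNT(e.id). COUNT(col) of an all-NULL group is 0.
  1: ids {18, 23} → COUNT(e.id)=2
  2: ids {11} → COUNT(e.id)=1
  5: ids {5, 12, 25, 28, 29, 35} → COUNT(e.id)=6
  12: ids {2, 32, 36} → COUNT(e.id)=3

134 | 2 ; 624 | 1 ; 438 | 6 ; 884 | 3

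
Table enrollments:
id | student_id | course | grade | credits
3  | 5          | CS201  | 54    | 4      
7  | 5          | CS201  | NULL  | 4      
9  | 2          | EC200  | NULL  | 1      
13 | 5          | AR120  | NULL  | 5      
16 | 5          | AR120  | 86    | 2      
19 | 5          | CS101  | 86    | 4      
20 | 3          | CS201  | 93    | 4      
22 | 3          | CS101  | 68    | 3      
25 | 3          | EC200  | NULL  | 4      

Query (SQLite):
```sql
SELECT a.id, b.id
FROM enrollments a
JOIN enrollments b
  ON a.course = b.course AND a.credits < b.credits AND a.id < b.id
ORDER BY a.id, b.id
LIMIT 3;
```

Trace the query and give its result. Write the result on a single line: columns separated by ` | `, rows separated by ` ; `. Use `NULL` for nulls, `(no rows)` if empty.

Pairs (a,b) with same course, a.credits < b.credits, a.id < b.id.
course groups: AR120:{13,16} CS101:{19,22} CS201:{3,7,20} EC200:{9,25}
Ordered by (a.id, b.id); first 3.

9 | 25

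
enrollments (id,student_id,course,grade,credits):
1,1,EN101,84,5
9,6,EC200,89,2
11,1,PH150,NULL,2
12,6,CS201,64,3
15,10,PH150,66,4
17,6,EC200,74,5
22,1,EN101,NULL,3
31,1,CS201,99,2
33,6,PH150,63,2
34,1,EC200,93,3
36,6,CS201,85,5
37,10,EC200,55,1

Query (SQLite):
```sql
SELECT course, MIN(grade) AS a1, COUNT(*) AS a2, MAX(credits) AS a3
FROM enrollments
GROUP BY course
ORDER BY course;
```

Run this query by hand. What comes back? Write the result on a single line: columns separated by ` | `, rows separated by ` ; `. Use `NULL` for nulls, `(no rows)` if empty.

CS201 | 64 | 3 | 5 ; EC200 | 55 | 4 | 5 ; EN101 | 84 | 2 | 5 ; PH150 | 63 | 3 | 4

Group enrollments by course.
Per group compute: MIN(grade), COUNT(*), MAX(credits).
  CS201: ids {12, 31, 36} → MIN(grade)=64, COUNT(*)=3, MAX(credits)=5
  EC200: ids {9, 17, 34, 37} → MIN(grade)=55, COUNT(*)=4, MAX(credits)=5
  EN101: ids {1, 22} → MIN(grade)=84, COUNT(*)=2, MAX(credits)=5
  PH150: ids {11, 15, 33} → MIN(grade)=63, COUNT(*)=3, MAX(credits)=4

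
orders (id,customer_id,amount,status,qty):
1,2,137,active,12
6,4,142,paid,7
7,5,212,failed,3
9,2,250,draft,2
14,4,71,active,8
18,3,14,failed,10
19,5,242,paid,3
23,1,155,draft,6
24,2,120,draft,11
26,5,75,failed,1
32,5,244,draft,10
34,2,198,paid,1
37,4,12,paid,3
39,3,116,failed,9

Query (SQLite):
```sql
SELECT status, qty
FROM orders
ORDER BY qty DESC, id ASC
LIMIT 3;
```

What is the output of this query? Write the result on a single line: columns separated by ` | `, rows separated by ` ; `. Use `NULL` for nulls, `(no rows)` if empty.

active | 12 ; draft | 11 ; failed | 10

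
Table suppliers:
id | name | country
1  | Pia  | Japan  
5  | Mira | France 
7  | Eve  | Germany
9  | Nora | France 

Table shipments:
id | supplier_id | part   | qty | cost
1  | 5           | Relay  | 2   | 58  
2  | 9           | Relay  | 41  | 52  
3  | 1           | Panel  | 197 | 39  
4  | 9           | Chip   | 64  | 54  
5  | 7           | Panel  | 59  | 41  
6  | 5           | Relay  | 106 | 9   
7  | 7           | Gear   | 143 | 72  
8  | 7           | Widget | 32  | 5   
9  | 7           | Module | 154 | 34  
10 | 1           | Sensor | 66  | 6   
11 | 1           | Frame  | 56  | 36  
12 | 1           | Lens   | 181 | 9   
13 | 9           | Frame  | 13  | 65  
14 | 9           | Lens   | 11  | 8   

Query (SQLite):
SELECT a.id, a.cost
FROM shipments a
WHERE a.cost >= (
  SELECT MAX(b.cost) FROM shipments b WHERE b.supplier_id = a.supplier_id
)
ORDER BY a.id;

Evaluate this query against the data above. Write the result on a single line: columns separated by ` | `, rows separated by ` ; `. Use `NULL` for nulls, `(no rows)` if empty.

1 | 58 ; 3 | 39 ; 7 | 72 ; 13 | 65

For each shipments row a, compute MAX(cost) over rows sharing a.supplier_id.
Keep row a if a.cost >= that per-group MAX.
  supplier_id=1: MAX(cost) = 39
  supplier_id=5: MAX(cost) = 58
  supplier_id=7: MAX(cost) = 72
  supplier_id=9: MAX(cost) = 65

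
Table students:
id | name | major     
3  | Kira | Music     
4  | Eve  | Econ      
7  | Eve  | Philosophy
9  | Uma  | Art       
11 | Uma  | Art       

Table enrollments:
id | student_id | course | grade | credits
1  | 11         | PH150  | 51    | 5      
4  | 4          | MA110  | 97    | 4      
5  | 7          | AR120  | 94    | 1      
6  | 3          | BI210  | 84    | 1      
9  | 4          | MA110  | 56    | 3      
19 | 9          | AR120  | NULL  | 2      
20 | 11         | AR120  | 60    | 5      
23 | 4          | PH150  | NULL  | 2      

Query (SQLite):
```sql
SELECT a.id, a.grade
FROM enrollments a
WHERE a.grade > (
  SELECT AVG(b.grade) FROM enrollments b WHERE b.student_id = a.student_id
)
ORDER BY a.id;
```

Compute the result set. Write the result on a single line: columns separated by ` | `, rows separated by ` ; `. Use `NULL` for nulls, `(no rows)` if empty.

For each enrollments row a, compute AVG(grade) over rows sharing a.student_id.
Keep row a if a.grade > that per-group AVG.
  student_id=3: AVG(grade) = 84.0
  student_id=4: AVG(grade) = 76.5
  student_id=7: AVG(grade) = 94.0
  student_id=9: AVG(grade) = NULL
  student_id=11: AVG(grade) = 55.5

4 | 97 ; 20 | 60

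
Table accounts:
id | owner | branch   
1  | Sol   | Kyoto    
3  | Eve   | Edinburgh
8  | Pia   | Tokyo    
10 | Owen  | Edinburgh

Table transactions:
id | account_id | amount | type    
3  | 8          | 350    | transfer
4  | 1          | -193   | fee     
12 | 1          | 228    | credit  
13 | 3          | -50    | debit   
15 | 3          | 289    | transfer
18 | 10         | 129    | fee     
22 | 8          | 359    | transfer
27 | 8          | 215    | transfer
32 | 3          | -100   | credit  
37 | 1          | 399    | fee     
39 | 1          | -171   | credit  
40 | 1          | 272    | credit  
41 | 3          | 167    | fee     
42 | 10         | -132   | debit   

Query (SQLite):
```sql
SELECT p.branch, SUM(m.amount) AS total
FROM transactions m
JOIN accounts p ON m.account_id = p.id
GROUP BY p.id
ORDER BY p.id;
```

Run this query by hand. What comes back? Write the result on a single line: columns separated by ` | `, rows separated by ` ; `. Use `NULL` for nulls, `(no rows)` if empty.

Kyoto | 535 ; Edinburgh | 306 ; Tokyo | 924 ; Edinburgh | -3

Join each transactions row to its accounts via account_id.
Group joined rows by accounts.id; compute SUM(m.amount) per group.
  1: ids {4, 12, 37, 39, 40} → SUM(m.amount)=535
  3: ids {13, 15, 32, 41} → SUM(m.amount)=306
  8: ids {3, 22, 27} → SUM(m.amount)=924
  10: ids {18, 42} → SUM(m.amount)=-3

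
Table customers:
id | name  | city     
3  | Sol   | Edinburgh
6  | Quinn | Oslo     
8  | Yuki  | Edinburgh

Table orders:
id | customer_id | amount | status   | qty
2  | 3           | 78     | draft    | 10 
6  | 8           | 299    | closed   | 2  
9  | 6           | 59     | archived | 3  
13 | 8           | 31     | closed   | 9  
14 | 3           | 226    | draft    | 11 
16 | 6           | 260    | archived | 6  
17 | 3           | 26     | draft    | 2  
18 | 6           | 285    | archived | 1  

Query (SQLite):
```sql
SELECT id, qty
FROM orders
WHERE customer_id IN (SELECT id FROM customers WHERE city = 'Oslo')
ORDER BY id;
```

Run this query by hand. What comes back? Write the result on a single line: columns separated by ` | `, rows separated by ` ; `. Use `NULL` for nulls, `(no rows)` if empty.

9 | 3 ; 16 | 6 ; 18 | 1

Inner query: customers.id where city = 'Oslo'.
Outer: keep orders rows whose customer_id is in that set.
Inner query → {6}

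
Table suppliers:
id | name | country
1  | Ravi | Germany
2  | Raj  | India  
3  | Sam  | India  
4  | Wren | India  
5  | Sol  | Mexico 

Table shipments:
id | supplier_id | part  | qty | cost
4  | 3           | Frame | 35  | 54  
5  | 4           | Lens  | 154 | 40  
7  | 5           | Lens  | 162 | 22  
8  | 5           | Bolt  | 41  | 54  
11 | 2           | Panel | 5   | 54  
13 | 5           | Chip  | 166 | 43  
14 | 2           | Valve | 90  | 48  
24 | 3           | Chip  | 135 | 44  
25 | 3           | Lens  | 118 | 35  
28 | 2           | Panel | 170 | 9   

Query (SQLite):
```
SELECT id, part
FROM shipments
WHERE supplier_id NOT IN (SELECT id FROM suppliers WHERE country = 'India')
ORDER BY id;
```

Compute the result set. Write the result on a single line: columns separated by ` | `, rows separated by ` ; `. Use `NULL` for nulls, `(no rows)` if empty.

7 | Lens ; 8 | Bolt ; 13 | Chip

Inner query: suppliers.id where country = 'India'.
Outer: keep shipments rows whose supplier_id is not in that set.
Inner query → {2, 3, 4}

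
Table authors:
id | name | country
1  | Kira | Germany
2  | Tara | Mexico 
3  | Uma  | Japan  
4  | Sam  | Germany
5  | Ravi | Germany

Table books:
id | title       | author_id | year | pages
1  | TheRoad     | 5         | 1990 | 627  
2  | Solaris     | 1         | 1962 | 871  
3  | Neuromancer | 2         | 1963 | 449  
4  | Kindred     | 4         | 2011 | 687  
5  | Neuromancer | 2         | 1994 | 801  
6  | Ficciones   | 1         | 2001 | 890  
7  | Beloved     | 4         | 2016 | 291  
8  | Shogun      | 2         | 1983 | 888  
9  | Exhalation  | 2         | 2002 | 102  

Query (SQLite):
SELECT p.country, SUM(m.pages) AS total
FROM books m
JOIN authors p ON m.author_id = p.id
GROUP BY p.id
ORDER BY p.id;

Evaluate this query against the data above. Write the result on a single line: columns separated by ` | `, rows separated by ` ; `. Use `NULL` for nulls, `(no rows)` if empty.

Germany | 1761 ; Mexico | 2240 ; Germany | 978 ; Germany | 627

Join each books row to its authors via author_id.
Group joined rows by authors.id; compute SUM(m.pages) per group.
  1: ids {2, 6} → SUM(m.pages)=1761
  2: ids {3, 5, 8, 9} → SUM(m.pages)=2240
  4: ids {4, 7} → SUM(m.pages)=978
  5: ids {1} → SUM(m.pages)=627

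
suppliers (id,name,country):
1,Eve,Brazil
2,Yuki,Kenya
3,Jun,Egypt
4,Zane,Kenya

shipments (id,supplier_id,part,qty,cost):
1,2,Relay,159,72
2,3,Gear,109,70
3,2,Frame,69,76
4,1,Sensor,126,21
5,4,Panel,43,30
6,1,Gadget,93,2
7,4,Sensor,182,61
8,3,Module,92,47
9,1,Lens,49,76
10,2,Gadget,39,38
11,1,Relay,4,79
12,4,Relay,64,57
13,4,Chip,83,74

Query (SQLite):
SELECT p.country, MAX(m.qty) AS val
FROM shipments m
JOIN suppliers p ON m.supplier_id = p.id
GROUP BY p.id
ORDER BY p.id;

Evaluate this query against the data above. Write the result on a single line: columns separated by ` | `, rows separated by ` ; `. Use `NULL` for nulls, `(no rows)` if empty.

Brazil | 126 ; Kenya | 159 ; Egypt | 109 ; Kenya | 182

Join each shipments row to its suppliers via supplier_id.
Group joined rows by suppliers.id; compute MAX(m.qty) per group.
  1: ids {4, 6, 9, 11} → MAX(m.qty)=126
  2: ids {1, 3, 10} → MAX(m.qty)=159
  3: ids {2, 8} → MAX(m.qty)=109
  4: ids {5, 7, 12, 13} → MAX(m.qty)=182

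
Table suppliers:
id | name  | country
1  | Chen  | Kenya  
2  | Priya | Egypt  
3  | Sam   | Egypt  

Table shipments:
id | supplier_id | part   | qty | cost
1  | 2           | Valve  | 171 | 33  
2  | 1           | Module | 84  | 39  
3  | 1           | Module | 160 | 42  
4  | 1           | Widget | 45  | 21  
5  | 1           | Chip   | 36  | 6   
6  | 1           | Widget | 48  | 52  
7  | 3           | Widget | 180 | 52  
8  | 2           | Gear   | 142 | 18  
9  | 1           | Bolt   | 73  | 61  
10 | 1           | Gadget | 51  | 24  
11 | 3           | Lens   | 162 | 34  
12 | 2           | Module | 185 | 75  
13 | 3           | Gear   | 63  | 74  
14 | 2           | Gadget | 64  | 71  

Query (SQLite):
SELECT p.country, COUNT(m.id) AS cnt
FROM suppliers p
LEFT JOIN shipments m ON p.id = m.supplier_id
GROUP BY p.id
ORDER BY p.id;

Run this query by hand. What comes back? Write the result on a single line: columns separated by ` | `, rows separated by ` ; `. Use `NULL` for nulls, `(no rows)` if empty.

LEFT JOIN keeps every suppliers row; unmatched ones get NULL for shipments columns.
Group by suppliers.id and compute COUNT(m.id). COUNT(col) of an all-NULL group is 0.
  1: ids {2, 3, 4, 5, 6, 9, 10} → COUNT(m.id)=7
  2: ids {1, 8, 12, 14} → COUNT(m.id)=4
  3: ids {7, 11, 13} → COUNT(m.id)=3

Kenya | 7 ; Egypt | 4 ; Egypt | 3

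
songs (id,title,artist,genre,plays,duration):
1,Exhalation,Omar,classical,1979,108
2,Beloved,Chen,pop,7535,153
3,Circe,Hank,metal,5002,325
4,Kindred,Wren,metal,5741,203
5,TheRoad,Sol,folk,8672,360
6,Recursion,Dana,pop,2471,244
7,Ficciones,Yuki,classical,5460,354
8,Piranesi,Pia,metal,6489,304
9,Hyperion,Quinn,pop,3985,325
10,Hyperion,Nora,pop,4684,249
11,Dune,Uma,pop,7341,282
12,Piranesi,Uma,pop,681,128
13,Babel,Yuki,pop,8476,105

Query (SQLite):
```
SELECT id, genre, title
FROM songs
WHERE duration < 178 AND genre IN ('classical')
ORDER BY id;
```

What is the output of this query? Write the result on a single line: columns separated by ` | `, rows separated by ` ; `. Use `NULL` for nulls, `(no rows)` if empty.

1 | classical | Exhalation

duration < 178: ids {1, 2, 12, 13}
genre IN ('classical'): ids {1, 7}
Combine with AND.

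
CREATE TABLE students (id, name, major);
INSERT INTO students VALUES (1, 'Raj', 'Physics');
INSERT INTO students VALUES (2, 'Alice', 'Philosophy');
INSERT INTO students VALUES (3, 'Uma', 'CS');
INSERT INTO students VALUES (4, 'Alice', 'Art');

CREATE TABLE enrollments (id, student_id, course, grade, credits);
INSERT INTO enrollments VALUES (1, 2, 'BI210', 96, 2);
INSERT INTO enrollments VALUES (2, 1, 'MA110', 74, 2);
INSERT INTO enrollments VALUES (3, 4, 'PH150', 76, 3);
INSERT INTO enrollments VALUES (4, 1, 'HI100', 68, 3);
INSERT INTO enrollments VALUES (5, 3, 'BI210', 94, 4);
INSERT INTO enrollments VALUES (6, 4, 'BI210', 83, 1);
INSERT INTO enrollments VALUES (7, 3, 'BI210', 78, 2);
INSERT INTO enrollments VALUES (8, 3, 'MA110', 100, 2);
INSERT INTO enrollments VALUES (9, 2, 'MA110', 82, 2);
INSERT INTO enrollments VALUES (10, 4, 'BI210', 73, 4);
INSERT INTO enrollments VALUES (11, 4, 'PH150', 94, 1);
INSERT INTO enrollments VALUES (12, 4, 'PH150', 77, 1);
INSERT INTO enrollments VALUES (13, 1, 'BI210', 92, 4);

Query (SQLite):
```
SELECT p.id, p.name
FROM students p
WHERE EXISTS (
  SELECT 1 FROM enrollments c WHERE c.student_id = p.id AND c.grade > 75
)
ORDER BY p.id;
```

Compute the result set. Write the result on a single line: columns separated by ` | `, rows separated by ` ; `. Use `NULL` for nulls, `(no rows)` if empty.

For each students row, check whether any enrollments with matching student_id has grade > 75.
Keep rows where that is true.

1 | Raj ; 2 | Alice ; 3 | Uma ; 4 | Alice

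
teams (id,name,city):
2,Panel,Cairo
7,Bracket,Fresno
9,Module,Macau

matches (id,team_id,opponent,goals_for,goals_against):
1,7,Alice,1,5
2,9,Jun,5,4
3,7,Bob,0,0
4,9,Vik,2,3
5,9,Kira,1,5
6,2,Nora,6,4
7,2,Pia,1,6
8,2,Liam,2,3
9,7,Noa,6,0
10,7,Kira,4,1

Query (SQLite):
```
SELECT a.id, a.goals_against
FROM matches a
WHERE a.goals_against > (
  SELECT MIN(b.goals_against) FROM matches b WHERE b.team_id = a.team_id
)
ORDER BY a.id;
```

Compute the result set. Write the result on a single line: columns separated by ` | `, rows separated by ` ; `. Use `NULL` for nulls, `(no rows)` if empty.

1 | 5 ; 2 | 4 ; 5 | 5 ; 6 | 4 ; 7 | 6 ; 10 | 1

For each matches row a, compute MIN(goals_against) over rows sharing a.team_id.
Keep row a if a.goals_against > that per-group MIN.
  team_id=2: MIN(goals_against) = 3
  team_id=7: MIN(goals_against) = 0
  team_id=9: MIN(goals_against) = 3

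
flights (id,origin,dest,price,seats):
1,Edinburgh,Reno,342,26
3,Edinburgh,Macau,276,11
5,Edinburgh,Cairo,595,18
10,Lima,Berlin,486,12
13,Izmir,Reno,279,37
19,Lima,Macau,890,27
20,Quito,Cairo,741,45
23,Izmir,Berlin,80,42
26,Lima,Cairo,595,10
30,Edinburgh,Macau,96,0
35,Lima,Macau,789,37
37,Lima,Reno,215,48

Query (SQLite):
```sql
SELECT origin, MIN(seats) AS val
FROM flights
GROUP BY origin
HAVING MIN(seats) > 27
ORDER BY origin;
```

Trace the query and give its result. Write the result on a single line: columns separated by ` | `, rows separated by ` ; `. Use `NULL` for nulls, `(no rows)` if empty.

Partition flights by origin; compute MIN(seats) within each group.
HAVING: keep groups where MIN(seats) > 27.
  Edinburgh: ids {1, 3, 5, 30} → MIN(seats)=0
  Izmir: ids {13, 23} → MIN(seats)=37
  Lima: ids {10, 19, 26, 35, 37} → MIN(seats)=10
  Quito: ids {20} → MIN(seats)=45

Izmir | 37 ; Quito | 45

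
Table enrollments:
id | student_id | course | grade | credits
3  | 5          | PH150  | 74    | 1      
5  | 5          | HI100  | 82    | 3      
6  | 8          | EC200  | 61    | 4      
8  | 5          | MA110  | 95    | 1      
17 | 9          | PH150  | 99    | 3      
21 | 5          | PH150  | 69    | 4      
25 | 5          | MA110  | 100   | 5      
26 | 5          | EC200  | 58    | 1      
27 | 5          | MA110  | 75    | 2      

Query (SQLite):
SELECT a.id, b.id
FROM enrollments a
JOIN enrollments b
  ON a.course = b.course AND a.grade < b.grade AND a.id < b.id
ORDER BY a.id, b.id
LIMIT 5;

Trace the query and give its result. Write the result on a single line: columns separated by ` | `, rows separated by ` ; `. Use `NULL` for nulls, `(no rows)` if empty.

3 | 17 ; 8 | 25

Pairs (a,b) with same course, a.grade < b.grade, a.id < b.id.
course groups: EC200:{6,26} HI100:{5} MA110:{8,25,27} PH150:{3,17,21}
Ordered by (a.id, b.id); first 5.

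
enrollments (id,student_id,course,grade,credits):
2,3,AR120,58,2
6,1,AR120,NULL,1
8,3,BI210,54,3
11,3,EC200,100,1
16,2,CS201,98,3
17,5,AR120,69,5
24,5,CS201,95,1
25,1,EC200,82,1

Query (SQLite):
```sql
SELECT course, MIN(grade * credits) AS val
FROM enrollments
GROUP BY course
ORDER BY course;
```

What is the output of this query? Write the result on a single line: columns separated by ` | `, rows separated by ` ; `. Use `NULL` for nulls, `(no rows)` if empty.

AR120 | 116 ; BI210 | 162 ; CS201 | 95 ; EC200 | 82

For each row compute grade * credits.
Group by course; take MIN of the expression per group.
  AR120: ids {2, 6, 17} → MIN(grade * credits)=116
  BI210: ids {8} → MIN(grade * credits)=162
  CS201: ids {16, 24} → MIN(grade * credits)=95
  EC200: ids {11, 25} → MIN(grade * credits)=82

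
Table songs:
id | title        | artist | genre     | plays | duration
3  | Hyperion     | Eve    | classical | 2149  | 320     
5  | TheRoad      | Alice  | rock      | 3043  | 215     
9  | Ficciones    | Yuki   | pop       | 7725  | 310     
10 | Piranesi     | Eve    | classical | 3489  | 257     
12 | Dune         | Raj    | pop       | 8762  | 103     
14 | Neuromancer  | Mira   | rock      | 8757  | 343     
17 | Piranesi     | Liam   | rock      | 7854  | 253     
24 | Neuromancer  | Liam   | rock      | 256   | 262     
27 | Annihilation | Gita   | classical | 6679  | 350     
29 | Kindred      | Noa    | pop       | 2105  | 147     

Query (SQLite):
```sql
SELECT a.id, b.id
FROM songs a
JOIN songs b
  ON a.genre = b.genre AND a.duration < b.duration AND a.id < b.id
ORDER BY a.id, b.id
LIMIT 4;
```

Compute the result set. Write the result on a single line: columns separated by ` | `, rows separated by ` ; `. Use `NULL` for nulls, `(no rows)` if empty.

Pairs (a,b) with same genre, a.duration < b.duration, a.id < b.id.
genre groups: classical:{3,10,27} pop:{9,12,29} rock:{5,14,17,24}
Ordered by (a.id, b.id); first 4.

3 | 27 ; 5 | 14 ; 5 | 17 ; 5 | 24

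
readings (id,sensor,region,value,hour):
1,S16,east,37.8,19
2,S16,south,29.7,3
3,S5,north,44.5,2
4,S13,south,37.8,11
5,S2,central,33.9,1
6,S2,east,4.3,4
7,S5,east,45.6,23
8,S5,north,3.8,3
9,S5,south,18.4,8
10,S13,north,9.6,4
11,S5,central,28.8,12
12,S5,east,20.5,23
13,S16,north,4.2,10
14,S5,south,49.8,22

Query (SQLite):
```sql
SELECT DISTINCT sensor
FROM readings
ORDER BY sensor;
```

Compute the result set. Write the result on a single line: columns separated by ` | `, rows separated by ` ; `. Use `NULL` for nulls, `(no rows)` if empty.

S13 ; S16 ; S2 ; S5

Collect distinct sensor values from readings.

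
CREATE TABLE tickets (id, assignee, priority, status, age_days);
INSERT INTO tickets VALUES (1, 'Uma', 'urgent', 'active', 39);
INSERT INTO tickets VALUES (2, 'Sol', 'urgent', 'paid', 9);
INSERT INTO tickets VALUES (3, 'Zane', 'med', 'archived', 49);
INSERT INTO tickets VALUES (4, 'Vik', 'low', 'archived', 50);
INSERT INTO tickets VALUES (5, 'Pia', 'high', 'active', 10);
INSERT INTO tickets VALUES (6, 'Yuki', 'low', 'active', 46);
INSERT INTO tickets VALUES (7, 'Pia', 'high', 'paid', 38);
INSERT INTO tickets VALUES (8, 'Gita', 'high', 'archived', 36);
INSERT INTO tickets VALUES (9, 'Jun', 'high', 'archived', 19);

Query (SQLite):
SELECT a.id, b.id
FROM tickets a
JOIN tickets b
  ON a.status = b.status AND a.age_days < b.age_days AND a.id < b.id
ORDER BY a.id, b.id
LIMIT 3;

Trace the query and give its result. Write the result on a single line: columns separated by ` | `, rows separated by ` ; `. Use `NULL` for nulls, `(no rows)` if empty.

Pairs (a,b) with same status, a.age_days < b.age_days, a.id < b.id.
status groups: active:{1,5,6} archived:{3,4,8,9} paid:{2,7}
Ordered by (a.id, b.id); first 3.

1 | 6 ; 2 | 7 ; 3 | 4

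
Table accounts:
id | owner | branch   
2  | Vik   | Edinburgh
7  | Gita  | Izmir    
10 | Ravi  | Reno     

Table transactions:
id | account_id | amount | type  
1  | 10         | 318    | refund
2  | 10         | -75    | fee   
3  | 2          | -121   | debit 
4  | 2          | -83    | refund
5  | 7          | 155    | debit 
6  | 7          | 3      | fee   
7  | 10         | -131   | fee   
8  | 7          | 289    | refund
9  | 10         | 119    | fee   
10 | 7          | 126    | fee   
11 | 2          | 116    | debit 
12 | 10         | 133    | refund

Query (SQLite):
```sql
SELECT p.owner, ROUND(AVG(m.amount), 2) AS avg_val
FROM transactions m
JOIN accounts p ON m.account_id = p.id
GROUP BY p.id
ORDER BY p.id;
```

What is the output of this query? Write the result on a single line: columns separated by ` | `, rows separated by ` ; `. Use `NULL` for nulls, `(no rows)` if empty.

Vik | -29.33 ; Gita | 143.25 ; Ravi | 72.8

Join each transactions row to its accounts via account_id.
Group joined rows by accounts.id; compute ROUND(AVG(m.amount), 2) per group.
  2: ids {3, 4, 11} → ROUND(AVG(m.amount), 2)=-29.33
  7: ids {5, 6, 8, 10} → ROUND(AVG(m.amount), 2)=143.25
  10: ids {1, 2, 7, 9, 12} → ROUND(AVG(m.amount), 2)=72.8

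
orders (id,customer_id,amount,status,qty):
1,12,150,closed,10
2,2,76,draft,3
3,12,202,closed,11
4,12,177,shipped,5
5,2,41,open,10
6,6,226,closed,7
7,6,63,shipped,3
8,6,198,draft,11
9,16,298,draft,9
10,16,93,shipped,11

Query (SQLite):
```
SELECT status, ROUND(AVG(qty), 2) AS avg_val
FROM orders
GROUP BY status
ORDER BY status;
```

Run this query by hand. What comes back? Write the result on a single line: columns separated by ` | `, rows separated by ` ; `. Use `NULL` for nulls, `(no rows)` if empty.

closed | 9.33 ; draft | 7.67 ; open | 10 ; shipped | 6.33

Partition orders by status; compute ROUND(AVG(qty), 2) within each group.
  closed: ids {1, 3, 6} → ROUND(AVG(qty), 2)=9.33
  draft: ids {2, 8, 9} → ROUND(AVG(qty), 2)=7.67
  open: ids {5} → ROUND(AVG(qty), 2)=10
  shipped: ids {4, 7, 10} → ROUND(AVG(qty), 2)=6.33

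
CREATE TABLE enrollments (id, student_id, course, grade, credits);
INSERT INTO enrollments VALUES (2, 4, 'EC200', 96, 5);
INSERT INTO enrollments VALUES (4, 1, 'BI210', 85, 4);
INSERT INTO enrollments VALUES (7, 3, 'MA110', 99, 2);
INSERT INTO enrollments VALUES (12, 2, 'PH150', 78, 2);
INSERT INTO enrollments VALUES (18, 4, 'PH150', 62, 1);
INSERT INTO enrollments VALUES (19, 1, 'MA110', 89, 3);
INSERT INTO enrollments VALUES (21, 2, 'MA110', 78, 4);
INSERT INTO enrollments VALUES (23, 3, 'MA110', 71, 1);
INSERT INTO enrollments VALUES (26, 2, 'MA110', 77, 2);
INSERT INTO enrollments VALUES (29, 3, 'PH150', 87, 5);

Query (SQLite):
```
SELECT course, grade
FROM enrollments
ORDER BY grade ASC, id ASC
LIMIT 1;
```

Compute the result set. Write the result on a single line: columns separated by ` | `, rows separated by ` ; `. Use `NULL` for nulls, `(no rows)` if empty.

PH150 | 62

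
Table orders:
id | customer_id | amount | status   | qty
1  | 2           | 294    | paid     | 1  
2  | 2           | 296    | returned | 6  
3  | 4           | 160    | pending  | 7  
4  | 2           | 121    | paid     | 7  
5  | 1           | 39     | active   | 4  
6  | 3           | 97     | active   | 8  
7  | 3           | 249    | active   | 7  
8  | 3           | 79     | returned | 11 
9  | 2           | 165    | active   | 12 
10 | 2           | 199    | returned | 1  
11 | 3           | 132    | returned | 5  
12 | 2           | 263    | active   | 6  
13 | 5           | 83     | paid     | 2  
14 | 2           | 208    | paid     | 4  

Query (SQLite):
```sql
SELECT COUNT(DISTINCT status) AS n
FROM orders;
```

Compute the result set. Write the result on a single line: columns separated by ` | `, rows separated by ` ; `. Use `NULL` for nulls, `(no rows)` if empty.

Count distinct non-NULL status values.

4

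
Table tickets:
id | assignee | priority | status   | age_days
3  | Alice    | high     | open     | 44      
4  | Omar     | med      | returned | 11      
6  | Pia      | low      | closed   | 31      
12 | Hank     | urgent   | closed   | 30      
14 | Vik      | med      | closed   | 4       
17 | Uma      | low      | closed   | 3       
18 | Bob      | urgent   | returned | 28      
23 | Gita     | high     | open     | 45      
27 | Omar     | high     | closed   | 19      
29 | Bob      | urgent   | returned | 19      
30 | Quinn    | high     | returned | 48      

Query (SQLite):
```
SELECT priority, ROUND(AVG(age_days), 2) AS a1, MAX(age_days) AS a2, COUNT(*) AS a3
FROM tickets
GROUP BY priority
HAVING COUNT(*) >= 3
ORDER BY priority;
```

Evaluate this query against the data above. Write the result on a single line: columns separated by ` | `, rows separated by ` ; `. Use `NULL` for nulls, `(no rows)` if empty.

high | 39 | 48 | 4 ; urgent | 25.67 | 30 | 3

Group tickets by priority.
Per group compute: ROUND(AVG(age_days), 2), MAX(age_days), COUNT(*).
HAVING: drop groups with fewer than 3 rows.
  high: ids {3, 23, 27, 30} → ROUND(AVG(age_days), 2)=39, MAX(age_days)=48, COUNT(*)=4
  low: ids {6, 17} → ROUND(AVG(age_days), 2)=17, MAX(age_days)=31, COUNT(*)=2
  med: ids {4, 14} → ROUND(AVG(age_days), 2)=7.5, MAX(age_days)=11, COUNT(*)=2
  urgent: ids {12, 18, 29} → ROUND(AVG(age_days), 2)=25.67, MAX(age_days)=30, COUNT(*)=3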